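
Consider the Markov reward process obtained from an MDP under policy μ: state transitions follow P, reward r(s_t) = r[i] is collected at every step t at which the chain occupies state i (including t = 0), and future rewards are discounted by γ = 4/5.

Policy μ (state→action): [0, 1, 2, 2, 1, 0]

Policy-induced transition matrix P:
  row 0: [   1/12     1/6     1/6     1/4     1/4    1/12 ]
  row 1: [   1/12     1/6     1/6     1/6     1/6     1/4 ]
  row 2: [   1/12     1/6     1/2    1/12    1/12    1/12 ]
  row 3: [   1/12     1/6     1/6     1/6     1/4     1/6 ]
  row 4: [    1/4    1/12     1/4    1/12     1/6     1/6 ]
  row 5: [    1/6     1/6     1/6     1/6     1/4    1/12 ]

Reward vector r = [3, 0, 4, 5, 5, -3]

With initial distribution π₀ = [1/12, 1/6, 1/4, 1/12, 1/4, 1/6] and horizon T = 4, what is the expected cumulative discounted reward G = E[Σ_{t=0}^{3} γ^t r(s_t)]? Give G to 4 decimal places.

t=0: π = [0.0833, 0.1667, 0.2500, 0.0833, 0.2500, 0.1667], E[r] = 2.4167, γ^t·E[r] = 2.416667, running G = 2.416667
t=1: π = [0.1389, 0.1458, 0.2708, 0.1319, 0.1736, 0.1389], E[r] = 2.6111, γ^t·E[r] = 2.088889, running G = 4.505556
t=2: π = [0.1238, 0.1522, 0.2714, 0.1412, 0.1782, 0.1331], E[r] = 2.6551, γ^t·E[r] = 1.699259, running G = 6.204815
t=3: π = [0.1241, 0.1518, 0.2720, 0.1395, 0.1772, 0.1353], E[r] = 2.6381, γ^t·E[r] = 1.350716, running G = 7.555531

G = 7.5555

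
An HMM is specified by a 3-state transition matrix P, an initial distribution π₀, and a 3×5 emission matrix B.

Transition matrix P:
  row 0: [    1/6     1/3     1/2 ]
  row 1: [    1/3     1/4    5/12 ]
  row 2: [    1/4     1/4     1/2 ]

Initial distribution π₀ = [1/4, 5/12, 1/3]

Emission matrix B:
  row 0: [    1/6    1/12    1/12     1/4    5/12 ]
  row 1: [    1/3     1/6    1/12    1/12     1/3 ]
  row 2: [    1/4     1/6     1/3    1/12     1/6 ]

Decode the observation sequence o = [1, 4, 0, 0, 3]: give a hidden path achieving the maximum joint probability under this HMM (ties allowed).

path = [1, 0, 2, 2, 0]

t=0: δ = [2.083e-02, 6.944e-02, 5.556e-02]  (obs o_0=1)
t=1: δ = [9.645e-03, 5.787e-03, 4.823e-03]  ψ = [1, 1, 1]  (obs o_1=4)
t=2: δ = [3.215e-04, 1.072e-03, 1.206e-03]  ψ = [1, 0, 0]  (obs o_2=0)
t=3: δ = [5.954e-05, 1.005e-04, 1.507e-04]  ψ = [1, 2, 2]  (obs o_3=0)
t=4: δ = [9.419e-06, 3.140e-06, 6.279e-06]  ψ = [2, 2, 2]  (obs o_4=3)
backtrack: best end state = 0; path = [1, 0, 2, 2, 0]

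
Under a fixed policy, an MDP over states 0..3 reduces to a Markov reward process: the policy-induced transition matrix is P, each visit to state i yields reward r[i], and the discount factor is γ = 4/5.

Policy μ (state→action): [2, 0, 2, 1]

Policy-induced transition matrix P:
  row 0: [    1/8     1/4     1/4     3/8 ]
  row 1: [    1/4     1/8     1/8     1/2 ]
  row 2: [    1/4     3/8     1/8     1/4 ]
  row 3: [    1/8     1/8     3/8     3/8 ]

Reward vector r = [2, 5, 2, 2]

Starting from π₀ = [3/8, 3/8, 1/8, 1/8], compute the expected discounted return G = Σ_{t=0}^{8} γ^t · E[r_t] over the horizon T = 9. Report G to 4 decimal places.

t=0: π = [0.3750, 0.3750, 0.1250, 0.1250], E[r] = 3.1250, γ^t·E[r] = 3.125000, running G = 3.125000
t=1: π = [0.1875, 0.2031, 0.2031, 0.4063], E[r] = 2.6094, γ^t·E[r] = 2.087500, running G = 5.212500
t=2: π = [0.1758, 0.1992, 0.2500, 0.3750], E[r] = 2.5977, γ^t·E[r] = 1.662500, running G = 6.875000
t=3: π = [0.1812, 0.2095, 0.2407, 0.3687], E[r] = 2.6284, γ^t·E[r] = 1.345750, running G = 8.220750
t=4: π = [0.1813, 0.2078, 0.2398, 0.3711], E[r] = 2.6235, γ^t·E[r] = 1.074575, running G = 9.295325
t=5: π = [0.1810, 0.2076, 0.2404, 0.3710], E[r] = 2.6228, γ^t·E[r] = 0.859450, running G = 10.154775
t=6: π = [0.1810, 0.2077, 0.2404, 0.3709], E[r] = 2.6232, γ^t·E[r] = 0.687652, running G = 10.842427
t=7: π = [0.1810, 0.2077, 0.2404, 0.3709], E[r] = 2.6232, γ^t·E[r] = 0.550115, running G = 11.392542
t=8: π = [0.1810, 0.2077, 0.2404, 0.3709], E[r] = 2.6231, γ^t·E[r] = 0.440090, running G = 11.832632

G = 11.8326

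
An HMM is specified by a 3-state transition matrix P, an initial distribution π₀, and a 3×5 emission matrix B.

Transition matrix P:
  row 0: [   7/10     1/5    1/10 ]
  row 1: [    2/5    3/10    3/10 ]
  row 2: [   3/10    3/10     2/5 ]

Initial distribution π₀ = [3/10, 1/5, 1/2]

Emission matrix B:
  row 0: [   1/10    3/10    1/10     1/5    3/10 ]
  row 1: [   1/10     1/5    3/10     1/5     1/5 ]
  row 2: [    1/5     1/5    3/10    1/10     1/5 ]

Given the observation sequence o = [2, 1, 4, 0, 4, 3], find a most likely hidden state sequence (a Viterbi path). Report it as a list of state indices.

t=0: δ = [3.000e-02, 6.000e-02, 1.500e-01]  (obs o_0=2)
t=1: δ = [1.350e-02, 9.000e-03, 1.200e-02]  ψ = [2, 2, 2]  (obs o_1=1)
t=2: δ = [2.835e-03, 7.200e-04, 9.600e-04]  ψ = [0, 2, 2]  (obs o_2=4)
t=3: δ = [1.984e-04, 5.670e-05, 7.680e-05]  ψ = [0, 0, 2]  (obs o_3=0)
t=4: δ = [4.167e-05, 7.938e-06, 6.144e-06]  ψ = [0, 0, 2]  (obs o_4=4)
t=5: δ = [5.834e-06, 1.667e-06, 4.167e-07]  ψ = [0, 0, 0]  (obs o_5=3)
backtrack: best end state = 0; path = [2, 0, 0, 0, 0, 0]

path = [2, 0, 0, 0, 0, 0]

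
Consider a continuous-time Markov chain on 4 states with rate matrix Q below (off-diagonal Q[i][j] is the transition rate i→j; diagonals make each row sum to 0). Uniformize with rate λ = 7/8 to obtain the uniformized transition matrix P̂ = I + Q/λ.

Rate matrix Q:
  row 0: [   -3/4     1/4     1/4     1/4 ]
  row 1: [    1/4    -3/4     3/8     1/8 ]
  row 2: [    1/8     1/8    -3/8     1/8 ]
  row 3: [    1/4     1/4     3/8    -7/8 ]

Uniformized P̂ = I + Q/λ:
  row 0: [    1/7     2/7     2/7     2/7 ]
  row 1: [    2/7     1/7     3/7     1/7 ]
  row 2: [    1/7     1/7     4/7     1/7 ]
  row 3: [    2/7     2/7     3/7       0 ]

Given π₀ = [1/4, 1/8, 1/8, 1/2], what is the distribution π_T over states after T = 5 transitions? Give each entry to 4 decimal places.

π = [0.1916, 0.1916, 0.4680, 0.1489]

t=0: π = [0.2500, 0.1250, 0.1250, 0.5000]
t=1: π = [0.2321, 0.2500, 0.4107, 0.1071]
t=2: π = [0.1939, 0.1913, 0.4541, 0.1607]
t=3: π = [0.1931, 0.1935, 0.4657, 0.1476]
t=4: π = [0.1916, 0.1915, 0.4675, 0.1494]
t=5: π = [0.1916, 0.1916, 0.4680, 0.1489]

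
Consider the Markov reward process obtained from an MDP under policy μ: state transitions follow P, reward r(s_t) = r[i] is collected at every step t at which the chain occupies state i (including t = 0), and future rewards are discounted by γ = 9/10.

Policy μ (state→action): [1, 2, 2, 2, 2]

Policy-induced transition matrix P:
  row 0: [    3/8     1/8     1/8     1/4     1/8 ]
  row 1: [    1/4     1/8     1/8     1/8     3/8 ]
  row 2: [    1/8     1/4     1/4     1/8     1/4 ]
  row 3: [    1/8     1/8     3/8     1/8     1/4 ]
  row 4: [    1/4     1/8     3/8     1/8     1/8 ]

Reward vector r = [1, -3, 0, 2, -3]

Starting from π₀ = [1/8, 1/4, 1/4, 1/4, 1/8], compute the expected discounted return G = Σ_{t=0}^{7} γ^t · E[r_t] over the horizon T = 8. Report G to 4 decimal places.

t=0: π = [0.1250, 0.2500, 0.2500, 0.2500, 0.1250], E[r] = -0.5000, γ^t·E[r] = -0.500000, running G = -0.500000
t=1: π = [0.2031, 0.1563, 0.2500, 0.1406, 0.2500], E[r] = -0.7344, γ^t·E[r] = -0.660938, running G = -1.160938
t=2: π = [0.2266, 0.1563, 0.2539, 0.1504, 0.2129], E[r] = -0.5801, γ^t·E[r] = -0.469863, running G = -1.630801
t=3: π = [0.2278, 0.1567, 0.2476, 0.1533, 0.2146], E[r] = -0.5796, γ^t·E[r] = -0.422521, running G = -2.053322
t=4: π = [0.2284, 0.1559, 0.2479, 0.1535, 0.2143], E[r] = -0.5754, γ^t·E[r] = -0.377526, running G = -2.430848
t=5: π = [0.2284, 0.1560, 0.2479, 0.1535, 0.2142], E[r] = -0.5750, γ^t·E[r] = -0.339528, running G = -2.770375
t=6: π = [0.2284, 0.1560, 0.2479, 0.1535, 0.2142], E[r] = -0.5751, γ^t·E[r] = -0.305614, running G = -3.075990
t=7: π = [0.2284, 0.1560, 0.2479, 0.1535, 0.2142], E[r] = -0.5751, γ^t·E[r] = -0.275049, running G = -3.351039

G = -3.3510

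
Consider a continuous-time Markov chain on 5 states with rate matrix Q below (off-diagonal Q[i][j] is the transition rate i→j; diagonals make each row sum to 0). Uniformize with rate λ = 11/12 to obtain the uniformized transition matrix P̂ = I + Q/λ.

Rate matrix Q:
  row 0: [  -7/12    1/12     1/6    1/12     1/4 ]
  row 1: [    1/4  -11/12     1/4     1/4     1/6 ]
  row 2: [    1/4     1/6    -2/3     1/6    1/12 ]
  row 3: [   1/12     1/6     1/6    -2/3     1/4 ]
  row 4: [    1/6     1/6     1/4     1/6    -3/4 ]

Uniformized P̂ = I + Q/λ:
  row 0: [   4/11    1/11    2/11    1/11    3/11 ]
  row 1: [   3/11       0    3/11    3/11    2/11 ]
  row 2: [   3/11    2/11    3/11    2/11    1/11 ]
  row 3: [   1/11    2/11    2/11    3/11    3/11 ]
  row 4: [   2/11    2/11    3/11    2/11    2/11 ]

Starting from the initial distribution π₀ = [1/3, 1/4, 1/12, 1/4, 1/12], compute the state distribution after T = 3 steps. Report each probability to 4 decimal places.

π = [0.2421, 0.1347, 0.2340, 0.1898, 0.1994]

t=0: π = [0.3333, 0.2500, 0.0833, 0.2500, 0.0833]
t=1: π = [0.2500, 0.1061, 0.2197, 0.1970, 0.2273]
t=2: π = [0.2390, 0.1398, 0.2321, 0.1866, 0.2025]
t=3: π = [0.2421, 0.1347, 0.2340, 0.1898, 0.1994]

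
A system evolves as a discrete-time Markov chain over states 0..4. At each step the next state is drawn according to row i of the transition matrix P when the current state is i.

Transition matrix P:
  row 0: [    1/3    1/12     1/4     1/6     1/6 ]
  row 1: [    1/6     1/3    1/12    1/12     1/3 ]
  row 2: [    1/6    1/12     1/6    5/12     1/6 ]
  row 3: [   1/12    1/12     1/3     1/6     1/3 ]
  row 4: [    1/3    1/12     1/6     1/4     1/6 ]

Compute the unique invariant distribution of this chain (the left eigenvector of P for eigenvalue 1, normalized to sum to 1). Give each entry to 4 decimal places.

Balance equations π_j = Σ_i π_i·P[i][j]:
  π_0 = 1/3·π_0 + 1/6·π_1 + 1/6·π_2 + 1/12·π_3 + 1/3·π_4
  π_1 = 1/12·π_0 + 1/3·π_1 + 1/12·π_2 + 1/12·π_3 + 1/12·π_4
  π_2 = 1/4·π_0 + 1/12·π_1 + 1/6·π_2 + 1/3·π_3 + 1/6·π_4
  π_3 = 1/6·π_0 + 1/12·π_1 + 5/12·π_2 + 1/6·π_3 + 1/4·π_4
  normalize: π_0 + π_1 + π_2 + π_3 + π_4 = 1
Solving the linear system gives exactly π = [151/681, 1/9, 875/4086, 469/2043, 913/4086].

π = [0.2217, 0.1111, 0.2141, 0.2296, 0.2234]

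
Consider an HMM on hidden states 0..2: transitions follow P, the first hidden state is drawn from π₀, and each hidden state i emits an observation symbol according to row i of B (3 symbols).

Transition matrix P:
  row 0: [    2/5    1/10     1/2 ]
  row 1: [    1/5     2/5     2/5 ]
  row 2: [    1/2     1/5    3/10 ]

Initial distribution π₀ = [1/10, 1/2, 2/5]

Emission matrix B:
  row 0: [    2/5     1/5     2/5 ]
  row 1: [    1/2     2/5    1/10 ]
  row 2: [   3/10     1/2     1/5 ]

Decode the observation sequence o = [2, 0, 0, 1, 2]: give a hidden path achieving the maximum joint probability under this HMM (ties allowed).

path = [2, 0, 0, 2, 0]

t=0: δ = [4.000e-02, 5.000e-02, 8.000e-02]  (obs o_0=2)
t=1: δ = [1.600e-02, 1.000e-02, 7.200e-03]  ψ = [2, 1, 2]  (obs o_1=0)
t=2: δ = [2.560e-03, 2.000e-03, 2.400e-03]  ψ = [0, 1, 0]  (obs o_2=0)
t=3: δ = [2.400e-04, 3.200e-04, 6.400e-04]  ψ = [2, 1, 0]  (obs o_3=1)
t=4: δ = [1.280e-04, 1.280e-05, 3.840e-05]  ψ = [2, 1, 2]  (obs o_4=2)
backtrack: best end state = 0; path = [2, 0, 0, 2, 0]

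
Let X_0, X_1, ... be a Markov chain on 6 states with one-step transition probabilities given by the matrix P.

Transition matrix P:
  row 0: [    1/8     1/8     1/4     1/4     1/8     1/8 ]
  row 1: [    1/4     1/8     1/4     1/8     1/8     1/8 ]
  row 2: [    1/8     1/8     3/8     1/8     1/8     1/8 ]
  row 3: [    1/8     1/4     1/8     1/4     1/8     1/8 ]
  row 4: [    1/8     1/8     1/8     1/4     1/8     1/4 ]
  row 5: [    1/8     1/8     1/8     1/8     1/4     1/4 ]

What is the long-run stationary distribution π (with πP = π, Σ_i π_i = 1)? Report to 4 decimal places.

π = [0.1435, 0.1480, 0.2153, 0.1841, 0.1455, 0.1636]

Balance equations π_j = Σ_i π_i·P[i][j]:
  π_0 = 1/8·π_0 + 1/4·π_1 + 1/8·π_2 + 1/8·π_3 + 1/8·π_4 + 1/8·π_5
  π_1 = 1/8·π_0 + 1/8·π_1 + 1/8·π_2 + 1/4·π_3 + 1/8·π_4 + 1/8·π_5
  π_2 = 1/4·π_0 + 1/4·π_1 + 3/8·π_2 + 1/8·π_3 + 1/8·π_4 + 1/8·π_5
  π_3 = 1/4·π_0 + 1/8·π_1 + 1/8·π_2 + 1/4·π_3 + 1/4·π_4 + 1/8·π_5
  π_4 = 1/8·π_0 + 1/8·π_1 + 1/8·π_2 + 1/8·π_3 + 1/8·π_4 + 1/4·π_5
  normalize: π_0 + π_1 + π_2 + π_3 + π_4 + π_5 = 1
Solving the linear system gives exactly π = [1176/8195, 1213/8195, 1764/8195, 1509/8195, 8/55, 9/55].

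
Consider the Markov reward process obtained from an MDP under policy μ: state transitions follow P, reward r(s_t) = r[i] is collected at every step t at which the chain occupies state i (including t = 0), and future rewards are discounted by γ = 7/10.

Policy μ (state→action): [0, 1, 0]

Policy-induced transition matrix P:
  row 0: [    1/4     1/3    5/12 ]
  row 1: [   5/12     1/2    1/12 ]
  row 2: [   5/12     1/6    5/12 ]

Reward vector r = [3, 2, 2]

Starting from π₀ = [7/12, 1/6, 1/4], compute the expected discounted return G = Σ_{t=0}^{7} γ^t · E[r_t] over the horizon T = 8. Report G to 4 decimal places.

G = 7.6068

t=0: π = [0.5833, 0.1667, 0.2500], E[r] = 2.5833, γ^t·E[r] = 2.583333, running G = 2.583333
t=1: π = [0.3194, 0.3194, 0.3611], E[r] = 2.3194, γ^t·E[r] = 1.623611, running G = 4.206944
t=2: π = [0.3634, 0.3264, 0.3102], E[r] = 2.3634, γ^t·E[r] = 1.158079, running G = 5.365023
t=3: π = [0.3561, 0.3360, 0.3079], E[r] = 2.3561, γ^t·E[r] = 0.808141, running G = 6.173164
t=4: π = [0.3573, 0.3380, 0.3047], E[r] = 2.3573, γ^t·E[r] = 0.565992, running G = 6.739156
t=5: π = [0.3571, 0.3389, 0.3040], E[r] = 2.3571, γ^t·E[r] = 0.396160, running G = 7.135316
t=6: π = [0.3571, 0.3392, 0.3037], E[r] = 2.3571, γ^t·E[r] = 0.277316, running G = 7.412632
t=7: π = [0.3571, 0.3392, 0.3036], E[r] = 2.3571, γ^t·E[r] = 0.194121, running G = 7.606753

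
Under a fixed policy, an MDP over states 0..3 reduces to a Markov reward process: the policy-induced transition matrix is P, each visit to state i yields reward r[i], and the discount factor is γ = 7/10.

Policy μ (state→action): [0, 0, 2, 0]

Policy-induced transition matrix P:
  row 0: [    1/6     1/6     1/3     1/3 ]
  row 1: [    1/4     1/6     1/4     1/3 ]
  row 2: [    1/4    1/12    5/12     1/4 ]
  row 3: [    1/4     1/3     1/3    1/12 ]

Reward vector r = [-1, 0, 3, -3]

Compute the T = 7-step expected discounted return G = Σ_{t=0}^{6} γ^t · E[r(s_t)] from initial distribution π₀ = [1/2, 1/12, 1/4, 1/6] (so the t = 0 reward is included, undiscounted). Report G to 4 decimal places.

G = -0.1175

t=0: π = [0.5000, 0.0833, 0.2500, 0.1667], E[r] = -0.2500, γ^t·E[r] = -0.250000, running G = -0.250000
t=1: π = [0.2083, 0.1736, 0.3472, 0.2708], E[r] = 0.0208, γ^t·E[r] = 0.014583, running G = -0.235417
t=2: π = [0.2326, 0.1829, 0.3478, 0.2367], E[r] = 0.1007, γ^t·E[r] = 0.049340, running G = -0.186076
t=3: π = [0.2306, 0.1771, 0.3471, 0.2452], E[r] = 0.0751, γ^t·E[r] = 0.025755, running G = -0.160322
t=4: π = [0.2308, 0.1786, 0.3475, 0.2431], E[r] = 0.0824, γ^t·E[r] = 0.019774, running G = -0.140548
t=5: π = [0.2308, 0.1782, 0.3474, 0.2436], E[r] = 0.0807, γ^t·E[r] = 0.013557, running G = -0.126990
t=6: π = [0.2308, 0.1783, 0.3474, 0.2435], E[r] = 0.0811, γ^t·E[r] = 0.009538, running G = -0.117452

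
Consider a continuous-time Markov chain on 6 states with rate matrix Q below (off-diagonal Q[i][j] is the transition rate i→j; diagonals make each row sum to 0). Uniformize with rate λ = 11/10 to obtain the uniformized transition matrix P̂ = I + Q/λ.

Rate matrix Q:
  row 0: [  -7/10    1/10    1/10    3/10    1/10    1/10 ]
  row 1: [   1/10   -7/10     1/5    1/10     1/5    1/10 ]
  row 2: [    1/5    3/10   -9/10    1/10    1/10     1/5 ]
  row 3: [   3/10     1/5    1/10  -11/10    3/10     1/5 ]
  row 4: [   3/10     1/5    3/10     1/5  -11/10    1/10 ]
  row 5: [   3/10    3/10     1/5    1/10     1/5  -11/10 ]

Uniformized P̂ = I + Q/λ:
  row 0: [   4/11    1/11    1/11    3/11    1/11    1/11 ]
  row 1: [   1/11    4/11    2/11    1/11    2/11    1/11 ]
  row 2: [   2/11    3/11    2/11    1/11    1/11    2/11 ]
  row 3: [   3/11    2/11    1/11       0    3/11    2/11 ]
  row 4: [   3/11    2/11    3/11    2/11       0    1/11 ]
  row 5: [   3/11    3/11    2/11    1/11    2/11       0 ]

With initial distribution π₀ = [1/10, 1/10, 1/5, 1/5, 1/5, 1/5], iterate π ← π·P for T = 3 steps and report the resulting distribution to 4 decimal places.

t=0: π = [0.1000, 0.1000, 0.2000, 0.2000, 0.2000, 0.2000]
t=1: π = [0.2455, 0.2273, 0.1727, 0.1091, 0.1364, 0.1091]
t=2: π = [0.2380, 0.2264, 0.1620, 0.1380, 0.1289, 0.1066]
t=3: π = [0.2385, 0.2258, 0.1594, 0.1334, 0.1346, 0.1085]

π = [0.2385, 0.2258, 0.1594, 0.1334, 0.1346, 0.1085]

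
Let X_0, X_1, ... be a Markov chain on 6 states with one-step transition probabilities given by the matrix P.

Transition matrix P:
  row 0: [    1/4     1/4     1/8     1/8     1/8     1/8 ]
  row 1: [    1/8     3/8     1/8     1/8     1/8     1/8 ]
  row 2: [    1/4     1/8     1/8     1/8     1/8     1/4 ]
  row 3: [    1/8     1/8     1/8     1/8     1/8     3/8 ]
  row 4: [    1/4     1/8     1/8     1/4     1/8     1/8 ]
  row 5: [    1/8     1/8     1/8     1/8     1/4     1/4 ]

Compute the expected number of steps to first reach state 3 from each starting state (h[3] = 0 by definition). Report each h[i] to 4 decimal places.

h = [6.9864, 6.9864, 6.9708, 0.0000, 6.1131, 6.8616]

First-step conditioning: h[3] = 0; for i ≠ 3, h[i] = 1 + Σ_k P[i][k]·h[k].
  h[0] = 1 + 1/4·h[0] + 1/4·h[1] + 1/8·h[2] + 1/8·h[4] + 1/8·h[5]
  h[1] = 1 + 1/8·h[0] + 3/8·h[1] + 1/8·h[2] + 1/8·h[4] + 1/8·h[5]
  h[2] = 1 + 1/4·h[0] + 1/8·h[1] + 1/8·h[2] + 1/8·h[4] + 1/4·h[5]
  h[4] = 1 + 1/4·h[0] + 1/8·h[1] + 1/8·h[2] + 1/8·h[4] + 1/8·h[5]
  h[5] = 1 + 1/8·h[0] + 1/8·h[1] + 1/8·h[2] + 1/4·h[4] + 1/4·h[5]
Solving the 5×5 linear system over states ≠ 3 gives exactly h = [3584/513, 3584/513, 1192/171, 0, 3136/513, 3520/513] (h[3] = 0 is the target).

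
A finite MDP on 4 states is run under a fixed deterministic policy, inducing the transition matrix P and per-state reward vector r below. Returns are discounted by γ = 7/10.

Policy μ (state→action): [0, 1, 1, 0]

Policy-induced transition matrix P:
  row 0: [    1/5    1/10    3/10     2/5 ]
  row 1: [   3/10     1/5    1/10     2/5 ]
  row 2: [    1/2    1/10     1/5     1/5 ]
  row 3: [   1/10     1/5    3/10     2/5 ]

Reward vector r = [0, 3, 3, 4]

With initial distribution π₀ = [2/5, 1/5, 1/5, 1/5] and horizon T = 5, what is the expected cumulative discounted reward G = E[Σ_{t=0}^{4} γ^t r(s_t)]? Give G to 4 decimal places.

G = 6.5905

t=0: π = [0.4000, 0.2000, 0.2000, 0.2000], E[r] = 2.0000, γ^t·E[r] = 2.000000, running G = 2.000000
t=1: π = [0.2600, 0.1400, 0.2400, 0.3600], E[r] = 2.5800, γ^t·E[r] = 1.806000, running G = 3.806000
t=2: π = [0.2500, 0.1500, 0.2480, 0.3520], E[r] = 2.6020, γ^t·E[r] = 1.274980, running G = 5.080980
t=3: π = [0.2542, 0.1502, 0.2452, 0.3504], E[r] = 2.5878, γ^t·E[r] = 0.887615, running G = 5.968595
t=4: π = [0.2535, 0.1501, 0.2454, 0.3510], E[r] = 2.5903, γ^t·E[r] = 0.621941, running G = 6.590536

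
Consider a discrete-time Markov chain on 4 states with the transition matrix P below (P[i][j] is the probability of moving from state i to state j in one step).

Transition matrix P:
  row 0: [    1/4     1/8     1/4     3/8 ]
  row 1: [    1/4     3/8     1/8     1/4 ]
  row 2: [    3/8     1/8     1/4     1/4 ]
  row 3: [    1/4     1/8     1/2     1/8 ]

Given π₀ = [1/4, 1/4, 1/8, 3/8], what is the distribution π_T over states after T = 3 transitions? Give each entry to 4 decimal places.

π = [0.2856, 0.1680, 0.2920, 0.2544]

t=0: π = [0.2500, 0.2500, 0.1250, 0.3750]
t=1: π = [0.2656, 0.1875, 0.3125, 0.2344]
t=2: π = [0.2891, 0.1719, 0.2852, 0.2539]
t=3: π = [0.2856, 0.1680, 0.2920, 0.2544]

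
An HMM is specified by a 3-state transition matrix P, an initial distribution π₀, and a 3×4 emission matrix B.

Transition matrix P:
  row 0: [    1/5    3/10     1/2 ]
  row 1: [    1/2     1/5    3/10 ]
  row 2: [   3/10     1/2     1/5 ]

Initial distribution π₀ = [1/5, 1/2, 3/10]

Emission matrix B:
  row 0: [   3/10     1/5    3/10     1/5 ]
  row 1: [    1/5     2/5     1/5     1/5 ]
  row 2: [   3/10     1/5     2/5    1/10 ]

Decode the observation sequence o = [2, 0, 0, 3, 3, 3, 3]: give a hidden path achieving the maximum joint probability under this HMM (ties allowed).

t=0: δ = [6.000e-02, 1.000e-01, 1.200e-01]  (obs o_0=2)
t=1: δ = [1.500e-02, 1.200e-02, 9.000e-03]  ψ = [1, 2, 0]  (obs o_1=0)
t=2: δ = [1.800e-03, 9.000e-04, 2.250e-03]  ψ = [1, 0, 0]  (obs o_2=0)
t=3: δ = [1.350e-04, 2.250e-04, 9.000e-05]  ψ = [2, 2, 0]  (obs o_3=3)
t=4: δ = [2.250e-05, 9.000e-06, 6.750e-06]  ψ = [1, 1, 0]  (obs o_4=3)
t=5: δ = [9.000e-07, 1.350e-06, 1.125e-06]  ψ = [0, 0, 0]  (obs o_5=3)
t=6: δ = [1.350e-07, 1.125e-07, 4.500e-08]  ψ = [1, 2, 0]  (obs o_6=3)
backtrack: best end state = 0; path = [1, 0, 2, 1, 0, 1, 0]

path = [1, 0, 2, 1, 0, 1, 0]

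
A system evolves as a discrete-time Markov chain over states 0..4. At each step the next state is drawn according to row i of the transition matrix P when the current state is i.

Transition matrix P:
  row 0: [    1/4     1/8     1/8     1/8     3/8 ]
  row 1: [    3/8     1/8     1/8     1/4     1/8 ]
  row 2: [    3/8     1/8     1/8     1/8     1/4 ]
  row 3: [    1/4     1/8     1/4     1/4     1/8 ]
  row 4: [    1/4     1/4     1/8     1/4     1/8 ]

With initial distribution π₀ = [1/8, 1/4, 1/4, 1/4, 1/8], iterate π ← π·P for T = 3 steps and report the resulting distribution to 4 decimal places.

π = [0.2874, 0.1528, 0.1489, 0.1953, 0.2156]

t=0: π = [0.1250, 0.2500, 0.2500, 0.2500, 0.1250]
t=1: π = [0.3125, 0.1406, 0.1563, 0.2031, 0.1875]
t=2: π = [0.2871, 0.1484, 0.1504, 0.1914, 0.2227]
t=3: π = [0.2874, 0.1528, 0.1489, 0.1953, 0.2156]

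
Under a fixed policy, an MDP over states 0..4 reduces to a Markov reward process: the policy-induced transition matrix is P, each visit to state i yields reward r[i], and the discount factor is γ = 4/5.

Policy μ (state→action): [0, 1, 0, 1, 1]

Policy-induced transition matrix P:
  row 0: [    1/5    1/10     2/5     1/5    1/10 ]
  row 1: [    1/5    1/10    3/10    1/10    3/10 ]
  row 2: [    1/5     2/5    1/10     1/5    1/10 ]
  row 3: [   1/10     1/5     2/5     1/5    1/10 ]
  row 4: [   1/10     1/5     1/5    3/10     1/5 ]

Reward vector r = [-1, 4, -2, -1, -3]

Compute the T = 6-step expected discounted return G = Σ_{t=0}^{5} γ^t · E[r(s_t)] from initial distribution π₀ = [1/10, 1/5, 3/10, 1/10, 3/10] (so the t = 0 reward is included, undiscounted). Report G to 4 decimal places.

G = -2.2246

t=0: π = [0.1000, 0.2000, 0.3000, 0.1000, 0.3000], E[r] = -0.9000, γ^t·E[r] = -0.900000, running G = -0.900000
t=1: π = [0.1600, 0.2300, 0.2300, 0.2100, 0.1700], E[r] = -0.4200, γ^t·E[r] = -0.336000, running G = -1.236000
t=2: π = [0.1620, 0.2070, 0.2740, 0.1940, 0.1630], E[r] = -0.5650, γ^t·E[r] = -0.361600, running G = -1.597600
t=3: π = [0.1643, 0.2179, 0.2645, 0.1956, 0.1577], E[r] = -0.4904, γ^t·E[r] = -0.251085, running G = -1.848685
t=4: π = [0.1647, 0.2147, 0.2673, 0.1940, 0.1594], E[r] = -0.5126, γ^t·E[r] = -0.209969, running G = -2.058654
t=5: π = [0.1647, 0.2155, 0.2665, 0.1945, 0.1589], E[r] = -0.5066, γ^t·E[r] = -0.165991, running G = -2.224645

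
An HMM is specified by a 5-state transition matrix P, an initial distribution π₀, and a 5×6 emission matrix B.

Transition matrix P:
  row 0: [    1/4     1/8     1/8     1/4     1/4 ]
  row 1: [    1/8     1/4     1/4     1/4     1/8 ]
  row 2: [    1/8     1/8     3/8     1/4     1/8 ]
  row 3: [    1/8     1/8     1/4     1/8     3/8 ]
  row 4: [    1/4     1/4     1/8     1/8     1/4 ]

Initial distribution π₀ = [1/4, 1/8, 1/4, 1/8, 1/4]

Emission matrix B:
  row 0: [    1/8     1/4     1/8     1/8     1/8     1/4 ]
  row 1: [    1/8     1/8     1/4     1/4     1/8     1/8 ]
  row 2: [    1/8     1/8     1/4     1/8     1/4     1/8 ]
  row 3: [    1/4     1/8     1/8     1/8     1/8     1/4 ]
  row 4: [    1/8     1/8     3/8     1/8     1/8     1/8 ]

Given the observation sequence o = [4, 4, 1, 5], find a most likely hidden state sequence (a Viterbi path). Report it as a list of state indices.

t=0: δ = [3.125e-02, 1.562e-02, 6.250e-02, 1.562e-02, 3.125e-02]  (obs o_0=4)
t=1: δ = [9.766e-04, 9.766e-04, 5.859e-03, 1.953e-03, 9.766e-04]  ψ = [0, 2, 2, 2, 0]  (obs o_1=4)
t=2: δ = [1.831e-04, 9.155e-05, 2.747e-04, 1.831e-04, 9.155e-05]  ψ = [2, 2, 2, 2, 2]  (obs o_2=1)
t=3: δ = [1.144e-05, 4.292e-06, 1.287e-05, 1.717e-05, 8.583e-06]  ψ = [0, 2, 2, 2, 3]  (obs o_3=5)
backtrack: best end state = 3; path = [2, 2, 2, 3]

path = [2, 2, 2, 3]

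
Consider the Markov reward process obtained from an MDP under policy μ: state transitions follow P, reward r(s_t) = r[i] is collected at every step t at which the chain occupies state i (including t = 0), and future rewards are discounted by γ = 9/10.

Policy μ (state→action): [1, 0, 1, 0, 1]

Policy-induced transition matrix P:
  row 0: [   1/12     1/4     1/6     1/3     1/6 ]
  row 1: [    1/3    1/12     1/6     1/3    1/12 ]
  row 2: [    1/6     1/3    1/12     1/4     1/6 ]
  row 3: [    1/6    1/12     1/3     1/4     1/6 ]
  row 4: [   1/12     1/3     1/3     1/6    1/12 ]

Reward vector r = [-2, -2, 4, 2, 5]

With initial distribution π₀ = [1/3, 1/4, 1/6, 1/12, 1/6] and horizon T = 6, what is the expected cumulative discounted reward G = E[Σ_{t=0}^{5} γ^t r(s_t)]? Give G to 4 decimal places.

t=0: π = [0.3333, 0.2500, 0.1667, 0.0833, 0.1667], E[r] = 0.5000, γ^t·E[r] = 0.500000, running G = 0.500000
t=1: π = [0.1667, 0.2222, 0.1944, 0.2847, 0.1319], E[r] = 1.2292, γ^t·E[r] = 1.106250, running G = 1.606250
t=2: π = [0.1788, 0.1927, 0.2199, 0.2714, 0.1372], E[r] = 1.3652, γ^t·E[r] = 1.105781, running G = 2.712031
t=3: π = [0.1725, 0.2024, 0.2164, 0.2695, 0.1392], E[r] = 1.3510, γ^t·E[r] = 0.984867, running G = 3.696898
t=4: π = [0.1744, 0.2010, 0.2167, 0.2696, 0.1382], E[r] = 1.3465, γ^t·E[r] = 0.883414, running G = 4.580313
t=5: π = [0.1741, 0.2011, 0.2166, 0.2698, 0.1384], E[r] = 1.3473, γ^t·E[r] = 0.795595, running G = 5.375908

G = 5.3759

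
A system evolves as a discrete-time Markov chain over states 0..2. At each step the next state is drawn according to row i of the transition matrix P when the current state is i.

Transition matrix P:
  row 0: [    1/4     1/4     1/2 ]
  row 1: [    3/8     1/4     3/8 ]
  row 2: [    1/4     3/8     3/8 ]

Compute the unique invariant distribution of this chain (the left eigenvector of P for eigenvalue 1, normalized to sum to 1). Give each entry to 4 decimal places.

π = [0.2877, 0.3014, 0.4110]

Balance equations π_j = Σ_i π_i·P[i][j]:
  π_0 = 1/4·π_0 + 3/8·π_1 + 1/4·π_2
  π_1 = 1/4·π_0 + 1/4·π_1 + 3/8·π_2
  normalize: π_0 + π_1 + π_2 = 1
Solving the linear system gives exactly π = [21/73, 22/73, 30/73].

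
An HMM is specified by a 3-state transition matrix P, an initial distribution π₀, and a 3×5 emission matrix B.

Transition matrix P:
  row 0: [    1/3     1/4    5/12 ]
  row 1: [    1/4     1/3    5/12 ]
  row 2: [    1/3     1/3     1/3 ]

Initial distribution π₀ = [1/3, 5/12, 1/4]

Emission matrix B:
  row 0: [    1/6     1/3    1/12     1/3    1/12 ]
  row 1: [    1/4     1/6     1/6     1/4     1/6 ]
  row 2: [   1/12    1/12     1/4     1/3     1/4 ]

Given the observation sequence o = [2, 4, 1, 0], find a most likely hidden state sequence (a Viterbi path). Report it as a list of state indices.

path = [1, 2, 0, 1]

t=0: δ = [2.778e-02, 6.944e-02, 6.250e-02]  (obs o_0=2)
t=1: δ = [1.736e-03, 3.858e-03, 7.234e-03]  ψ = [2, 1, 1]  (obs o_1=4)
t=2: δ = [8.038e-04, 4.019e-04, 2.009e-04]  ψ = [2, 2, 2]  (obs o_2=1)
t=3: δ = [4.465e-05, 5.023e-05, 2.791e-05]  ψ = [0, 0, 0]  (obs o_3=0)
backtrack: best end state = 1; path = [1, 2, 0, 1]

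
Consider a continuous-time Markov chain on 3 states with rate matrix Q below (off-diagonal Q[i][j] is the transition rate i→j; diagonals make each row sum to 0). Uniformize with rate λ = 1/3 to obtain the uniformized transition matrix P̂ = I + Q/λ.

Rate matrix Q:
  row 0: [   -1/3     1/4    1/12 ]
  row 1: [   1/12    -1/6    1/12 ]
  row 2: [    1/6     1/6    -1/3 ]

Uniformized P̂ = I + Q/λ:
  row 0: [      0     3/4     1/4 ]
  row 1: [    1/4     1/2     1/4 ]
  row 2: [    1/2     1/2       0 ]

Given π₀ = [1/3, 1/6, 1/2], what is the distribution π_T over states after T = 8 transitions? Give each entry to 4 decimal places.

t=0: π = [0.3333, 0.1667, 0.5000]
t=1: π = [0.2917, 0.5833, 0.1250]
t=2: π = [0.2083, 0.5729, 0.2188]
t=3: π = [0.2526, 0.5521, 0.1953]
t=4: π = [0.2357, 0.5632, 0.2012]
t=5: π = [0.2414, 0.5589, 0.1997]
t=6: π = [0.2396, 0.5603, 0.2001]
t=7: π = [0.2401, 0.5599, 0.2000]
t=8: π = [0.2400, 0.5600, 0.2000]

π = [0.2400, 0.5600, 0.2000]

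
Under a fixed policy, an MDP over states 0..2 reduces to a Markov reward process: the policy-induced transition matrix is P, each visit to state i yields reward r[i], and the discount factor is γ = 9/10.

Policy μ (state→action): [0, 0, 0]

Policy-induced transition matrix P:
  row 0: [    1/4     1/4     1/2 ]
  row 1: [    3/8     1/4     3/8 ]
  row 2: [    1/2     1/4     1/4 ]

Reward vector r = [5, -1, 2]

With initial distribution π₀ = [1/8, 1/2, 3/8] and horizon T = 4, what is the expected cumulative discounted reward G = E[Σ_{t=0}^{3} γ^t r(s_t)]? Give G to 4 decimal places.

G = 6.7373

t=0: π = [0.1250, 0.5000, 0.3750], E[r] = 0.8750, γ^t·E[r] = 0.875000, running G = 0.875000
t=1: π = [0.4063, 0.2500, 0.3438], E[r] = 2.4688, γ^t·E[r] = 2.221875, running G = 3.096875
t=2: π = [0.3672, 0.2500, 0.3828], E[r] = 2.3516, γ^t·E[r] = 1.904766, running G = 5.001641
t=3: π = [0.3770, 0.2500, 0.3730], E[r] = 2.3809, γ^t·E[r] = 1.735646, running G = 6.737287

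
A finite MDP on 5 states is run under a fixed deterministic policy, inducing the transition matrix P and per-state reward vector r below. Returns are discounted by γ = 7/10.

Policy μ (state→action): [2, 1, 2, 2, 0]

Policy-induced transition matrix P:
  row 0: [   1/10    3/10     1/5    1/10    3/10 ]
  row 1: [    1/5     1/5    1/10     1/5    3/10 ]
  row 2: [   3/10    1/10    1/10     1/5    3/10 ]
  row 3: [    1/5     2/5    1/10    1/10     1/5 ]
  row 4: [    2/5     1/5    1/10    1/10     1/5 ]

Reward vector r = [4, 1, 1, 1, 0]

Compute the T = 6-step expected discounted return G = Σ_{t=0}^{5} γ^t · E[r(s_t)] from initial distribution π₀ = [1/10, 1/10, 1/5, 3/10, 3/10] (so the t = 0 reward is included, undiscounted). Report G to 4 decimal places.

G = 3.9002

t=0: π = [0.1000, 0.1000, 0.2000, 0.3000, 0.3000], E[r] = 1.0000, γ^t·E[r] = 1.000000, running G = 1.000000
t=1: π = [0.2700, 0.2500, 0.1100, 0.1300, 0.2400], E[r] = 1.5700, γ^t·E[r] = 1.099000, running G = 2.099000
t=2: π = [0.2320, 0.2420, 0.1270, 0.1360, 0.2630], E[r] = 1.4330, γ^t·E[r] = 0.702170, running G = 2.801170
t=3: π = [0.2421, 0.2377, 0.1232, 0.1369, 0.2601], E[r] = 1.4662, γ^t·E[r] = 0.502907, running G = 3.304077
t=4: π = [0.2401, 0.2393, 0.1242, 0.1361, 0.2603], E[r] = 1.4601, γ^t·E[r] = 0.350568, running G = 3.654644
t=5: π = [0.2405, 0.2388, 0.1240, 0.1363, 0.2604], E[r] = 1.4610, γ^t·E[r] = 0.245557, running G = 3.900202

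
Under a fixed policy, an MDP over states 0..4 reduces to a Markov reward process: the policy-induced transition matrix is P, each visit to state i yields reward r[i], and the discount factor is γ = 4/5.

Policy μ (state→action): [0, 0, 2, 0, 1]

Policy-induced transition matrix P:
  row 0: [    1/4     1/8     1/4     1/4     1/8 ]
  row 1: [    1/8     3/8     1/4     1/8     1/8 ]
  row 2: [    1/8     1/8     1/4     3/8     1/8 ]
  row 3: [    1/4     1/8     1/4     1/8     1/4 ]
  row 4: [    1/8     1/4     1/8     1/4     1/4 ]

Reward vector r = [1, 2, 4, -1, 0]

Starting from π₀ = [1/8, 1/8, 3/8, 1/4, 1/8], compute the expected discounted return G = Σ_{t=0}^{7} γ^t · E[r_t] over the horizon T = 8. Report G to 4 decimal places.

t=0: π = [0.1250, 0.1250, 0.3750, 0.2500, 0.1250], E[r] = 1.6250, γ^t·E[r] = 1.625000, running G = 1.625000
t=1: π = [0.1719, 0.1719, 0.2344, 0.2500, 0.1719], E[r] = 1.2031, γ^t·E[r] = 0.962500, running G = 2.587500
t=2: π = [0.1777, 0.1895, 0.2285, 0.2266, 0.1777], E[r] = 1.2441, γ^t·E[r] = 0.796250, running G = 3.383750
t=3: π = [0.1755, 0.1946, 0.2278, 0.2266, 0.1755], E[r] = 1.2493, γ^t·E[r] = 0.639625, running G = 4.023375
t=4: π = [0.1753, 0.1956, 0.2281, 0.2258, 0.1753], E[r] = 1.2528, γ^t·E[r] = 0.513163, running G = 4.536538
t=5: π = [0.1751, 0.1958, 0.2281, 0.2258, 0.1751], E[r] = 1.2533, γ^t·E[r] = 0.410676, running G = 4.947214
t=6: π = [0.1751, 0.1958, 0.2281, 0.2258, 0.1751], E[r] = 1.2534, γ^t·E[r] = 0.328580, running G = 5.275793
t=7: π = [0.1751, 0.1959, 0.2281, 0.2258, 0.1751], E[r] = 1.2535, γ^t·E[r] = 0.262868, running G = 5.538661

G = 5.5387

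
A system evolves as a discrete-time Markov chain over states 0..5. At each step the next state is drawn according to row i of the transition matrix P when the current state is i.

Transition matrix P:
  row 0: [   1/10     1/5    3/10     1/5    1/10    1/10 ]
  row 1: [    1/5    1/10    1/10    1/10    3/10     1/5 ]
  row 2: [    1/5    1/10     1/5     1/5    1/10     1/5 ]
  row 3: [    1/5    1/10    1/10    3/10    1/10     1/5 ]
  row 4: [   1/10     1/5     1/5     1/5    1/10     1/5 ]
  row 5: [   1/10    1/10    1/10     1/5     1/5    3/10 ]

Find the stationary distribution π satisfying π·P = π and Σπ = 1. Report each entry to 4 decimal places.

Balance equations π_j = Σ_i π_i·P[i][j]:
  π_0 = 1/10·π_0 + 1/5·π_1 + 1/5·π_2 + 1/5·π_3 + 1/10·π_4 + 1/10·π_5
  π_1 = 1/5·π_0 + 1/10·π_1 + 1/10·π_2 + 1/10·π_3 + 1/5·π_4 + 1/10·π_5
  π_2 = 3/10·π_0 + 1/10·π_1 + 1/5·π_2 + 1/10·π_3 + 1/5·π_4 + 1/10·π_5
  π_3 = 1/5·π_0 + 1/10·π_1 + 1/5·π_2 + 3/10·π_3 + 1/5·π_4 + 1/5·π_5
  π_4 = 1/10·π_0 + 3/10·π_1 + 1/10·π_2 + 1/10·π_3 + 1/10·π_4 + 1/5·π_5
  normalize: π_0 + π_1 + π_2 + π_3 + π_4 + π_5 = 1
Solving the linear system gives exactly π = [40/267, 7/54, 3475/21627, 101/486, 352/2403, 494/2403].

π = [0.1498, 0.1296, 0.1607, 0.2078, 0.1465, 0.2056]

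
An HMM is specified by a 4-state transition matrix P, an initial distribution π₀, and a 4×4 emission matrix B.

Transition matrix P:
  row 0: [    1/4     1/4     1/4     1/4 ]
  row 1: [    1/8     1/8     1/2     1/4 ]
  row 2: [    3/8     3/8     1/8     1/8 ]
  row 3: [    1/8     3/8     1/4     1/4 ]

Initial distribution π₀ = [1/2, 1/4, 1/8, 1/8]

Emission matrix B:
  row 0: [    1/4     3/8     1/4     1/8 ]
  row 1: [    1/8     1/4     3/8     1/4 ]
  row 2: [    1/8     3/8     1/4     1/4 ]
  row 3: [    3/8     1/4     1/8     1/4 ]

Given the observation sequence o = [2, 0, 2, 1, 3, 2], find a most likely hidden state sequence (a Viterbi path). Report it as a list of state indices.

t=0: δ = [1.250e-01, 9.375e-02, 3.125e-02, 1.562e-02]  (obs o_0=2)
t=1: δ = [7.812e-03, 3.906e-03, 5.859e-03, 1.172e-02]  ψ = [0, 0, 1, 0]  (obs o_1=0)
t=2: δ = [5.493e-04, 1.648e-03, 7.324e-04, 3.662e-04]  ψ = [2, 3, 3, 3]  (obs o_2=2)
t=3: δ = [1.030e-04, 6.866e-05, 3.090e-04, 1.030e-04]  ψ = [2, 2, 1, 1]  (obs o_3=1)
t=4: δ = [1.448e-05, 2.897e-05, 9.656e-06, 9.656e-06]  ψ = [2, 2, 2, 2]  (obs o_4=3)
t=5: δ = [9.052e-07, 1.358e-06, 3.621e-06, 9.052e-07]  ψ = [0, 0, 1, 1]  (obs o_5=2)
backtrack: best end state = 2; path = [0, 3, 1, 2, 1, 2]

path = [0, 3, 1, 2, 1, 2]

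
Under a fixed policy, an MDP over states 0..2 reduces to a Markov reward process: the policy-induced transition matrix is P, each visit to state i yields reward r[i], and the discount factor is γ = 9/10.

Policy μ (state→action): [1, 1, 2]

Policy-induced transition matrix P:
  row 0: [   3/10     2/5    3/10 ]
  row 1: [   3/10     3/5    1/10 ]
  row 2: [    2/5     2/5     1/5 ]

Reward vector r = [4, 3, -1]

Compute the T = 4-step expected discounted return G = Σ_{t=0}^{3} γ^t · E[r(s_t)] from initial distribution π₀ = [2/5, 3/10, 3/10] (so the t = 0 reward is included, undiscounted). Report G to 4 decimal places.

t=0: π = [0.4000, 0.3000, 0.3000], E[r] = 2.2000, γ^t·E[r] = 2.200000, running G = 2.200000
t=1: π = [0.3300, 0.4600, 0.2100], E[r] = 2.4900, γ^t·E[r] = 2.241000, running G = 4.441000
t=2: π = [0.3210, 0.4920, 0.1870], E[r] = 2.5730, γ^t·E[r] = 2.084130, running G = 6.525130
t=3: π = [0.3187, 0.4984, 0.1829], E[r] = 2.5871, γ^t·E[r] = 1.885996, running G = 8.411126

G = 8.4111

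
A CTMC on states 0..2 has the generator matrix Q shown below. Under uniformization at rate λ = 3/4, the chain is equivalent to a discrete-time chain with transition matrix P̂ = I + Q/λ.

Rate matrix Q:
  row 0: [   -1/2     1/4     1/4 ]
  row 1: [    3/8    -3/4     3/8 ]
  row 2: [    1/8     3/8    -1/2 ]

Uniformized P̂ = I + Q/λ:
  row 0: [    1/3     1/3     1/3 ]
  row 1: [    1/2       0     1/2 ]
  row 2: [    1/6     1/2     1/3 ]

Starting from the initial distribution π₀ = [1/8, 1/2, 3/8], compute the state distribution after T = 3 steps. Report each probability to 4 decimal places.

t=0: π = [0.1250, 0.5000, 0.3750]
t=1: π = [0.3542, 0.2292, 0.4167]
t=2: π = [0.3021, 0.3264, 0.3715]
t=3: π = [0.3258, 0.2865, 0.3877]

π = [0.3258, 0.2865, 0.3877]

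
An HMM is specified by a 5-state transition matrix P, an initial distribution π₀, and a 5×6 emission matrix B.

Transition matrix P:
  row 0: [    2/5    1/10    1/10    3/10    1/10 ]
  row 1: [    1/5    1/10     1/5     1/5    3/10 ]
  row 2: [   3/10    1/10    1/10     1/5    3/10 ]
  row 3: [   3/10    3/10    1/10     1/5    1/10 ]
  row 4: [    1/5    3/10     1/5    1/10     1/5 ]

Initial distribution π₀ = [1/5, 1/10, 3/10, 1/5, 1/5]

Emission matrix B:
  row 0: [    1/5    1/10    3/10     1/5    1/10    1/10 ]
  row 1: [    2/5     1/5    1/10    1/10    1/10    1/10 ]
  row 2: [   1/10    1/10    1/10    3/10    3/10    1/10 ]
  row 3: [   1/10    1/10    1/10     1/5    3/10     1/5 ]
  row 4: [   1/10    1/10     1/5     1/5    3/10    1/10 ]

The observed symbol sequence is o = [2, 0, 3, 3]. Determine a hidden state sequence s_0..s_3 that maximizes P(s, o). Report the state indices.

t=0: δ = [6.000e-02, 1.000e-02, 3.000e-02, 2.000e-02, 4.000e-02]  (obs o_0=2)
t=1: δ = [4.800e-03, 4.800e-03, 8.000e-04, 1.800e-03, 9.000e-04]  ψ = [0, 4, 4, 0, 2]  (obs o_1=0)
t=2: δ = [3.840e-04, 5.400e-05, 2.880e-04, 2.880e-04, 2.880e-04]  ψ = [0, 3, 1, 0, 1]  (obs o_2=3)
t=3: δ = [3.072e-05, 8.640e-06, 1.728e-05, 2.304e-05, 1.728e-05]  ψ = [0, 3, 4, 0, 2]  (obs o_3=3)
backtrack: best end state = 0; path = [0, 0, 0, 0]

path = [0, 0, 0, 0]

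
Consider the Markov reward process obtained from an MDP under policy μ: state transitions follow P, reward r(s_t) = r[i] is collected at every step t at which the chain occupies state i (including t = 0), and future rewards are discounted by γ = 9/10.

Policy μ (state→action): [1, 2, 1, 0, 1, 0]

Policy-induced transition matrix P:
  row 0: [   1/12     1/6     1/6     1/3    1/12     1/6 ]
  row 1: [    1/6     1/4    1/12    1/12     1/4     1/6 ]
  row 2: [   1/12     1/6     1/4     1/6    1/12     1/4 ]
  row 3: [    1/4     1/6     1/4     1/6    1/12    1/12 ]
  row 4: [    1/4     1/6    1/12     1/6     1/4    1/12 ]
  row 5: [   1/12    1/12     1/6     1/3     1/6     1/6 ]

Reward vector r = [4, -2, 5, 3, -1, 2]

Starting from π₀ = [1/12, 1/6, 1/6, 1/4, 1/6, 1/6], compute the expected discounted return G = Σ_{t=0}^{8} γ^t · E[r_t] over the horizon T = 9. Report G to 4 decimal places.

G = 11.5586

t=0: π = [0.0833, 0.1667, 0.1667, 0.2500, 0.1667, 0.1667], E[r] = 1.7500, γ^t·E[r] = 1.750000, running G = 1.750000
t=1: π = [0.1667, 0.1667, 0.1736, 0.1944, 0.1528, 0.1458], E[r] = 1.9236, γ^t·E[r] = 1.731250, running G = 3.481250
t=2: π = [0.1551, 0.1684, 0.1707, 0.2049, 0.1487, 0.1522], E[r] = 1.9074, γ^t·E[r] = 1.545000, running G = 5.026250
t=3: π = [0.1563, 0.1680, 0.1715, 0.2038, 0.1489, 0.1514], E[r] = 1.9124, γ^t·E[r] = 1.394121, running G = 6.420371
t=4: π = [0.1561, 0.1680, 0.1715, 0.2040, 0.1488, 0.1516], E[r] = 1.9123, γ^t·E[r] = 1.254675, running G = 7.675046
t=5: π = [0.1561, 0.1680, 0.1716, 0.2039, 0.1488, 0.1516], E[r] = 1.9124, γ^t·E[r] = 1.129254, running G = 8.804300
t=6: π = [0.1561, 0.1680, 0.1716, 0.2039, 0.1488, 0.1516], E[r] = 1.9124, γ^t·E[r] = 1.016333, running G = 9.820633
t=7: π = [0.1561, 0.1680, 0.1716, 0.2039, 0.1488, 0.1516], E[r] = 1.9124, γ^t·E[r] = 0.914701, running G = 10.735334
t=8: π = [0.1561, 0.1680, 0.1716, 0.2039, 0.1488, 0.1516], E[r] = 1.9124, γ^t·E[r] = 0.823231, running G = 11.558565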